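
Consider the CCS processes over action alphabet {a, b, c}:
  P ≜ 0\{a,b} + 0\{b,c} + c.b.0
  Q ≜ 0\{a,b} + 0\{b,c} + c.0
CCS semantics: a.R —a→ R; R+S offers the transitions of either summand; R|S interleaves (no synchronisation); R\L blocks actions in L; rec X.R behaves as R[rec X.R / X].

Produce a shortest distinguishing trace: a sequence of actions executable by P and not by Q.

cb

P's transition system — 3 states:
  s0 = 0\{a,b} + 0\{b,c} + c.b.0 has moves ··c··> s1
  s1 = b.0 has moves ··b··> s2
  s2 = 0 has moves stopped
Q's transition system — 2 states:
  t0 = 0\{a,b} + 0\{b,c} + c.0 has moves ··c··> t1
  t1 = 0 has moves stopped
Run σ = ⟨cb⟩ on P: start {s0}
  after c @ step 1: {s1}
  after b @ step 2: {s2}
  P completes σ.
Run σ = ⟨cb⟩ on Q: start {t0}
  after c @ step 1: {t1}
  after b @ step 2: ∅ (Q stuck)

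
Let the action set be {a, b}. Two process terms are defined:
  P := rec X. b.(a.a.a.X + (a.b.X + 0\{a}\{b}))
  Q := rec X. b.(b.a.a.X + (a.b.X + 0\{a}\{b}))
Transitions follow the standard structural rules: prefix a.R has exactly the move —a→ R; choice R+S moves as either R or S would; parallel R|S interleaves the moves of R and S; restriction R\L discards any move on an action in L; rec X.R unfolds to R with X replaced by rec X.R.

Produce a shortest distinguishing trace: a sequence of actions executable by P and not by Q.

baa

LTS(P): 5 reachable states
  p0 = rec X. b.(a.a.a.X + (a.b.X + 0\{a}\{b})) has moves =b=> p1
  p1 = a.a.a.(rec X. b.(a.a.a.X + (a.b.X + 0\{a}\{b}))) + (a.b.(rec X. b.(a.a.a.X + (a.b.X + 0\{a}\{b}))) + 0\{a}\{b}) has moves =a=> p2, =a=> p3
  p2 = a.a.(rec X. b.(a.a.a.X + (a.b.X + 0\{a}\{b}))) has moves =a=> p4
  p3 = b.(rec X. b.(a.a.a.X + (a.b.X + 0\{a}\{b}))) has moves =b=> p0
  p4 = a.(rec X. b.(a.a.a.X + (a.b.X + 0\{a}\{b}))) has moves =a=> p0
LTS(Q): 5 reachable states
  q0 = rec X. b.(b.a.a.X + (a.b.X + 0\{a}\{b})) has moves =b=> q1
  q1 = b.a.a.(rec X. b.(b.a.a.X + (a.b.X + 0\{a}\{b}))) + (a.b.(rec X. b.(b.a.a.X + (a.b.X + 0\{a}\{b}))) + 0\{a}\{b}) has moves =a=> q2, =b=> q3
  q2 = b.(rec X. b.(b.a.a.X + (a.b.X + 0\{a}\{b}))) has moves =b=> q0
  q3 = a.a.(rec X. b.(b.a.a.X + (a.b.X + 0\{a}\{b}))) has moves =a=> q4
  q4 = a.(rec X. b.(b.a.a.X + (a.b.X + 0\{a}\{b}))) has moves =a=> q0
Trace ⟨baa⟩ through P, begin at {p0}:
  [1] b ⇒ {p1}
  [2] a ⇒ {p2, p3}
  [3] a ⇒ {p4}
  ✓ P
Trace ⟨baa⟩ through Q, begin at {q0}:
  [1] b ⇒ {q1}
  [2] a ⇒ {q2}
  [3] a ⇒ no successor for Q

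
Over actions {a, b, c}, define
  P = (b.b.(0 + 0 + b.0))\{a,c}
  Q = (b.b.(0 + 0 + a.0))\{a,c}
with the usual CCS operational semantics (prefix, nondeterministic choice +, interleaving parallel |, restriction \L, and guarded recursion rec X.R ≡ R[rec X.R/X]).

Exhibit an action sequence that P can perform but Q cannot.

Reachable graph of P (4 states):
  m0 = (b.b.(0 + 0 + b.0))\{a,c} ⊢ -b-> m1
  m1 = (b.(0 + 0 + b.0))\{a,c} ⊢ -b-> m2
  m2 = (0 + 0 + b.0)\{a,c} ⊢ -b-> m3
  m3 = 0\{a,c} ⊢ deadlocked
Reachable graph of Q (3 states):
  n0 = (b.b.(0 + 0 + a.0))\{a,c} ⊢ -b-> n1
  n1 = (b.(0 + 0 + a.0))\{a,c} ⊢ -b-> n2
  n2 = (0 + 0 + a.0)\{a,c} ⊢ deadlocked
Executing bbb from P (initial set {m0}):
  step 1 (b): {m1}
  step 2 (b): {m2}
  step 3 (b): {m3}
  — P admits the full trace.
Executing bbb from Q (initial set {n0}):
  step 1 (b): {n1}
  step 2 (b): {n2}
  step 3 (b): ∅ (Q stuck)

bbb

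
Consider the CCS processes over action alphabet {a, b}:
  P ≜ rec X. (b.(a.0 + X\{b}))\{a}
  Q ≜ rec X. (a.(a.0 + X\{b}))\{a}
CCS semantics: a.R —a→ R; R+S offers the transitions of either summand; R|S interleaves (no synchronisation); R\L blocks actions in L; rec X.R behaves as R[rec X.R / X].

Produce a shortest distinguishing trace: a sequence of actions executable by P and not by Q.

LTS(P): 2 reachable states
  m0 = rec X. (b.(a.0 + X\{b}))\{a} has moves ··b··> m1
  m1 = (a.0 + (rec X. (b.(a.0 + X\{b}))\{a})\{b})\{a} has moves stopped
LTS(Q): 1 reachable states
  n0 = rec X. (a.(a.0 + X\{b}))\{a} has moves stopped
Executing b from P (initial set {m0}):
  [1] b ⇒ {m1}
  ✓ P
Executing b from Q (initial set {n0}):
  [1] b ⇒ ∅ (Q stuck)

b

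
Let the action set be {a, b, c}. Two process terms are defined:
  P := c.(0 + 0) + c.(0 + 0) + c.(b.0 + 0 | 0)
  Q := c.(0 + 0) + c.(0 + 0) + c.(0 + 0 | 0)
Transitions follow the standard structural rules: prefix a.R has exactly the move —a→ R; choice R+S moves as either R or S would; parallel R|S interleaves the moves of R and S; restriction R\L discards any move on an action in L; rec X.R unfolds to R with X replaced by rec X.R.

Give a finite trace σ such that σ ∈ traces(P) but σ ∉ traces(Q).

cb

P's transition system — 4 states:
  u0 = c.(0 + 0) + c.(0 + 0) + c.(b.0 + 0 | 0) → —c→ u1, —c→ u2
  u1 = 0 + 0 → stopped
  u2 = b.0 + 0 | 0 → —b→ u3
  u3 = 0 → stopped
Q's transition system — 3 states:
  v0 = c.(0 + 0) + c.(0 + 0) + c.(0 + 0 | 0) → —c→ v1, —c→ v2
  v1 = 0 + 0 → stopped
  v2 = 0 + 0 | 0 → stopped
Run σ = ⟨cb⟩ on P: start {u0}
  after c @ step 1: {u1, u2}
  after b @ step 2: {u3}
  ✓ P
Run σ = ⟨cb⟩ on Q: start {v0}
  after c @ step 1: {v1, v2}
  after b @ step 2: ∅  — Q cannot continue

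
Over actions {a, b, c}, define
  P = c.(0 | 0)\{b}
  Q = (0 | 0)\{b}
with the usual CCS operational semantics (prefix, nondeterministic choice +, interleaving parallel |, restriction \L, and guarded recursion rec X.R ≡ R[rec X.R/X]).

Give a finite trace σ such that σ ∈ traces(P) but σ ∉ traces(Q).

c

P's transition system — 2 states:
  m0 = c.(0 | 0)\{b} ⊢ =c=> m1
  m1 = (0 | 0)\{b} ⊢ ·
Q's transition system — 1 states:
  n0 = (0 | 0)\{b} ⊢ ·
Run σ = ⟨c⟩ on P: start {m0}
  step 1 (c): {m1}
  — P admits the full trace.
Run σ = ⟨c⟩ on Q: start {n0}
  step 1 (c): no successor for Q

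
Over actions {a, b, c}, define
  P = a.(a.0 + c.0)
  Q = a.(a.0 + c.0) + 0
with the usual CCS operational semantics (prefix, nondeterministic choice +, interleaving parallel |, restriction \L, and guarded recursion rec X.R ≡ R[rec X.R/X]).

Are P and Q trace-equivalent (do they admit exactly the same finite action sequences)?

trace-equivalent

LTS(P): 3 reachable states
  m0 = a.(a.0 + c.0) ⊢ ··a··> m1
  m1 = a.0 + c.0 ⊢ ··a··> m2, ··c··> m2
  m2 = 0 ⊢ stopped
LTS(Q): 3 reachable states
  n0 = a.(a.0 + c.0) + 0 ⊢ ··a··> n1
  n1 = a.0 + c.0 ⊢ ··a··> n2, ··c··> n2
  n2 = 0 ⊢ stopped
Bisimilarity quotient blocks:
  B0 = {m0, n0}
  B1 = {m1, n1}
  B2 = {m2, n2}
m0 ∈ B0, n0 ∈ B0 → same block
Bisimilar ⇒ trace-equivalent.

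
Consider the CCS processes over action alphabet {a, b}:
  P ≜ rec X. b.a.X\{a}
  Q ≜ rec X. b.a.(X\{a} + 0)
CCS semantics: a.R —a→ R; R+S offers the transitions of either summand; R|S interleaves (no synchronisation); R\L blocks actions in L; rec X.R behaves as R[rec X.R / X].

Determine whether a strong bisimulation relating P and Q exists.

LTS(P): 4 reachable states
  u0 = rec X. b.a.X\{a} :: —b→ u1
  u1 = a.(rec X. b.a.X\{a})\{a} :: —a→ u2
  u2 = (rec X. b.a.X\{a})\{a} :: —b→ u3
  u3 = (a.(rec X. b.a.X\{a})\{a})\{a} :: ∅
LTS(Q): 4 reachable states
  v0 = rec X. b.a.(X\{a} + 0) :: —b→ v1
  v1 = a.((rec X. b.a.(X\{a} + 0))\{a} + 0) :: —a→ v2
  v2 = (rec X. b.a.(X\{a} + 0))\{a} + 0 :: —b→ v3
  v3 = (a.((rec X. b.a.(X\{a} + 0))\{a} + 0))\{a} :: ∅
Coarsest stable partition (strong bisimilarity classes):
  B0 = {u0, v0}
  B1 = {u1, v1}
  B2 = {u2, v2}
  B3 = {u3, v3}
u0 ∈ B0, v0 ∈ B0 → same block

bisimilar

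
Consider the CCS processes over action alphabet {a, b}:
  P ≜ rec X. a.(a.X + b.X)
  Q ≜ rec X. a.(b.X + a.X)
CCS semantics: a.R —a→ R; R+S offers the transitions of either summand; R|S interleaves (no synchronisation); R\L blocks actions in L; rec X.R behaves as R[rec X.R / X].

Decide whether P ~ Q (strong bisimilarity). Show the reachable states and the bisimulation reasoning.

YES

P's transition system — 2 states:
  m0 = rec X. a.(a.X + b.X) | -a-> m1
  m1 = a.(rec X. a.(a.X + b.X)) + b.(rec X. a.(a.X + b.X)) | -a-> m0, -b-> m0
Q's transition system — 2 states:
  n0 = rec X. a.(b.X + a.X) | -a-> n1
  n1 = b.(rec X. a.(b.X + a.X)) + a.(rec X. a.(b.X + a.X)) | -a-> n0, -b-> n0
Coarsest stable partition (strong bisimilarity classes):
  B0 = {m0, n0}
  B1 = {m1, n1}
m0 ∈ B0, n0 ∈ B0 → same block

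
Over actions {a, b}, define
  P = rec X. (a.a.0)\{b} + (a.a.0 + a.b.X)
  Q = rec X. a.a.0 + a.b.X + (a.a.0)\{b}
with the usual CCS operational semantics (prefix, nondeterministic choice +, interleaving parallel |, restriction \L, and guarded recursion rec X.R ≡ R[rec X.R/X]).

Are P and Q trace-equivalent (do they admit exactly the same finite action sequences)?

LTS(P): 6 reachable states
  m0 = rec X. (a.a.0)\{b} + (a.a.0 + a.b.X) ⊢ =a=> m1, =a=> m2, =a=> m3
  m1 = (a.0)\{b} ⊢ =a=> m4
  m2 = a.0 ⊢ =a=> m5
  m3 = b.(rec X. (a.a.0)\{b} + (a.a.0 + a.b.X)) ⊢ =b=> m0
  m4 = 0\{b} ⊢ ·
  m5 = 0 ⊢ ·
LTS(Q): 6 reachable states
  n0 = rec X. a.a.0 + a.b.X + (a.a.0)\{b} ⊢ =a=> n1, =a=> n2, =a=> n3
  n1 = (a.0)\{b} ⊢ =a=> n4
  n2 = a.0 ⊢ =a=> n5
  n3 = b.(rec X. a.a.0 + a.b.X + (a.a.0)\{b}) ⊢ =b=> n0
  n4 = 0\{b} ⊢ ·
  n5 = 0 ⊢ ·
Partition-refinement fixed point:
  B0 = {m0, n0}
  B1 = {m1, m2, n1, n2}
  B2 = {m4, m5, n4, n5}
  B3 = {m3, n3}
m0 ∈ B0, n0 ∈ B0 → same block
Bisimilar ⇒ trace-equivalent.

YES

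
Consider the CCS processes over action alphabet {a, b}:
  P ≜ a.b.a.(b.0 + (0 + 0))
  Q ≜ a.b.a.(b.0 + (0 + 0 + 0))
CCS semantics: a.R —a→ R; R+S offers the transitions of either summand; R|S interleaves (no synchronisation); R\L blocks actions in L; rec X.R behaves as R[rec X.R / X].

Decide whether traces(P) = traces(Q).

Reachable graph of P (5 states):
  m0 = a.b.a.(b.0 + (0 + 0)) ⊢ —a→ m1
  m1 = b.a.(b.0 + (0 + 0)) ⊢ —b→ m2
  m2 = a.(b.0 + (0 + 0)) ⊢ —a→ m3
  m3 = b.0 + (0 + 0) ⊢ —b→ m4
  m4 = 0 ⊢ ∅
Reachable graph of Q (5 states):
  n0 = a.b.a.(b.0 + (0 + 0 + 0)) ⊢ —a→ n1
  n1 = b.a.(b.0 + (0 + 0 + 0)) ⊢ —b→ n2
  n2 = a.(b.0 + (0 + 0 + 0)) ⊢ —a→ n3
  n3 = b.0 + (0 + 0 + 0) ⊢ —b→ n4
  n4 = 0 ⊢ ∅
Coarsest stable partition (strong bisimilarity classes):
  B0 = {m0, n0}
  B1 = {m1, n1}
  B2 = {m2, n2}
  B3 = {m3, n3}
  B4 = {m4, n4}
m0 ∈ B0, n0 ∈ B0 → same block
Bisimilar ⇒ trace-equivalent.

traces(P) = traces(Q)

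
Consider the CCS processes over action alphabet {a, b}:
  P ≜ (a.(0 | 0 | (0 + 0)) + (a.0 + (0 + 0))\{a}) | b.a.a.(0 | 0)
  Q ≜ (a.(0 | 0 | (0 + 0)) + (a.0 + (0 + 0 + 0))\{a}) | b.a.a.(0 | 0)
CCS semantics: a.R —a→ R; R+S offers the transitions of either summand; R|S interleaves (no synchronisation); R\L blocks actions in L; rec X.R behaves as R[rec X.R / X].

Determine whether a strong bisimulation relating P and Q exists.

P's transition system — 8 states:
  u0 = (a.(0 | 0 | (0 + 0)) + (a.0 + (0 + 0))\{a}) | b.a.a.(0 | 0) ⊢ ··a··> u1, ··b··> u2
  u1 = 0 | 0 | (0 + 0) | b.a.a.(0 | 0) ⊢ ··b··> u3
  u2 = (a.(0 | 0 | (0 + 0)) + (a.0 + (0 + 0))\{a}) | a.a.(0 | 0) ⊢ ··a··> u3, ··a··> u4
  u3 = 0 | 0 | (0 + 0) | a.a.(0 | 0) ⊢ ··a··> u5
  u4 = (a.(0 | 0 | (0 + 0)) + (a.0 + (0 + 0))\{a}) | a.(0 | 0) ⊢ ··a··> u5, ··a··> u6
  u5 = 0 | 0 | (0 + 0) | a.(0 | 0) ⊢ ··a··> u7
  u6 = (a.(0 | 0 | (0 + 0)) + (a.0 + (0 + 0))\{a}) | (0 | 0) ⊢ ··a··> u7
  u7 = 0 | 0 | (0 + 0) | (0 | 0) ⊢ deadlocked
Q's transition system — 8 states:
  v0 = (a.(0 | 0 | (0 + 0)) + (a.0 + (0 + 0 + 0))\{a}) | b.a.a.(0 | 0) ⊢ ··a··> v1, ··b··> v2
  v1 = 0 | 0 | (0 + 0) | b.a.a.(0 | 0) ⊢ ··b··> v3
  v2 = (a.(0 | 0 | (0 + 0)) + (a.0 + (0 + 0 + 0))\{a}) | a.a.(0 | 0) ⊢ ··a··> v3, ··a··> v4
  v3 = 0 | 0 | (0 + 0) | a.a.(0 | 0) ⊢ ··a··> v5
  v4 = (a.(0 | 0 | (0 + 0)) + (a.0 + (0 + 0 + 0))\{a}) | a.(0 | 0) ⊢ ··a··> v5, ··a··> v6
  v5 = 0 | 0 | (0 + 0) | a.(0 | 0) ⊢ ··a··> v7
  v6 = (a.(0 | 0 | (0 + 0)) + (a.0 + (0 + 0 + 0))\{a}) | (0 | 0) ⊢ ··a··> v7
  v7 = 0 | 0 | (0 + 0) | (0 | 0) ⊢ deadlocked
Bisimilarity quotient blocks:
  B0 = {u0, v0}
  B1 = {u1, v1}
  B2 = {u3, u4, v3, v4}
  B3 = {u5, u6, v5, v6}
  B4 = {u7, v7}
  B5 = {u2, v2}
u0 ∈ B0, v0 ∈ B0 → same block

bisimilar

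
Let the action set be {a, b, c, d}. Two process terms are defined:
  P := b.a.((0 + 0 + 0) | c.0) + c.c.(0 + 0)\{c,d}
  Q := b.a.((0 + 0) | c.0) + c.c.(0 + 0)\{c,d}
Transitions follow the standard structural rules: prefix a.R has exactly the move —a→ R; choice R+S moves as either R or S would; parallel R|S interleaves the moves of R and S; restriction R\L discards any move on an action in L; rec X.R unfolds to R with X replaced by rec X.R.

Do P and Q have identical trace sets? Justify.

traces(P) = traces(Q)

Reachable graph of P (6 states):
  s0 = b.a.((0 + 0 + 0) | c.0) + c.c.(0 + 0)\{c,d} → ··b··> s1, ··c··> s2
  s1 = a.((0 + 0 + 0) | c.0) → ··a··> s3
  s2 = c.(0 + 0)\{c,d} → ··c··> s4
  s3 = (0 + 0 + 0) | c.0 → ··c··> s5
  s4 = (0 + 0)\{c,d} → stopped
  s5 = (0 + 0 + 0) | 0 → stopped
Reachable graph of Q (6 states):
  t0 = b.a.((0 + 0) | c.0) + c.c.(0 + 0)\{c,d} → ··b··> t1, ··c··> t2
  t1 = a.((0 + 0) | c.0) → ··a··> t3
  t2 = c.(0 + 0)\{c,d} → ··c··> t4
  t3 = (0 + 0) | c.0 → ··c··> t5
  t4 = (0 + 0)\{c,d} → stopped
  t5 = (0 + 0) | 0 → stopped
Coarsest stable partition (strong bisimilarity classes):
  B0 = {s0, t0}
  B1 = {s1, t1}
  B2 = {s2, s3, t2, t3}
  B3 = {s4, s5, t4, t5}
s0 ∈ B0, t0 ∈ B0 → same block
Bisimilar ⇒ trace-equivalent.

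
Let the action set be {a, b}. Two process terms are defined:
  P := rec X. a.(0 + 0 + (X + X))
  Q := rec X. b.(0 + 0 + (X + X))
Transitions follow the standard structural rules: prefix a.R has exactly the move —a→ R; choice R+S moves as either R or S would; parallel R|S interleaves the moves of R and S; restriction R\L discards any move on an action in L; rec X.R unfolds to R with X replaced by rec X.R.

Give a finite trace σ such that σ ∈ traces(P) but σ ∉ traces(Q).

a

LTS(P): 2 reachable states
  m0 = rec X. a.(0 + 0 + (X + X)) :: -a-> m1
  m1 = 0 + 0 + ((rec X. a.(0 + 0 + (X + X))) + (rec X. a.(0 + 0 + (X + X)))) :: -a-> m1
LTS(Q): 2 reachable states
  n0 = rec X. b.(0 + 0 + (X + X)) :: -b-> n1
  n1 = 0 + 0 + ((rec X. b.(0 + 0 + (X + X))) + (rec X. b.(0 + 0 + (X + X)))) :: -b-> n1
Trace ⟨a⟩ through P, begin at {m0}:
  [1] a ⇒ {m1}
  ✓ P
Trace ⟨a⟩ through Q, begin at {n0}:
  [1] a ⇒ ∅ (Q stuck)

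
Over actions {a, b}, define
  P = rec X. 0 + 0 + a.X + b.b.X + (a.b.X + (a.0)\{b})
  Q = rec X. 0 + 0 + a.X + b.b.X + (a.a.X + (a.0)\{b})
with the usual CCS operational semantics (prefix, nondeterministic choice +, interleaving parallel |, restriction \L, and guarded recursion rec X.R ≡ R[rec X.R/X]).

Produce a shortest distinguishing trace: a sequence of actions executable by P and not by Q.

P's transition system — 3 states:
  s0 = rec X. 0 + 0 + a.X + b.b.X + (a.b.X + (a.0)\{b}) | ··a··> s0, ··a··> s1, ··a··> s2, ··b··> s2
  s1 = 0\{b} | stopped
  s2 = b.(rec X. 0 + 0 + a.X + b.b.X + (a.b.X + (a.0)\{b})) | ··b··> s0
Q's transition system — 4 states:
  t0 = rec X. 0 + 0 + a.X + b.b.X + (a.a.X + (a.0)\{b}) | ··a··> t0, ··a··> t1, ··a··> t2, ··b··> t3
  t1 = 0\{b} | stopped
  t2 = a.(rec X. 0 + 0 + a.X + b.b.X + (a.a.X + (a.0)\{b})) | ··a··> t0
  t3 = b.(rec X. 0 + 0 + a.X + b.b.X + (a.a.X + (a.0)\{b})) | ··b··> t0
Run σ = ⟨aba⟩ on P: start {s0}
  [1] a ⇒ {s0, s1, s2}
  [2] b ⇒ {s0, s2}
  [3] a ⇒ {s0, s1, s2}
  P completes σ.
Run σ = ⟨aba⟩ on Q: start {t0}
  [1] a ⇒ {t0, t1, t2}
  [2] b ⇒ {t3}
  [3] a ⇒ no successor for Q

aba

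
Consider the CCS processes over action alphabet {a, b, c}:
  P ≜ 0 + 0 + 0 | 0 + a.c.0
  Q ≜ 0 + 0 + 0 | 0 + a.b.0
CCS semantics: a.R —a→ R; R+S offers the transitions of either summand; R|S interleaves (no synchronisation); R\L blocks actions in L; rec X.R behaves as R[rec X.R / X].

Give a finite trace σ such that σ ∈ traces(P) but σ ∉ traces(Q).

ac

P's transition system — 3 states:
  s0 = 0 + 0 + 0 | 0 + a.c.0 :: —a→ s1
  s1 = c.0 :: —c→ s2
  s2 = 0 :: (no moves)
Q's transition system — 3 states:
  t0 = 0 + 0 + 0 | 0 + a.b.0 :: —a→ t1
  t1 = b.0 :: —b→ t2
  t2 = 0 :: (no moves)
Executing ac from P (initial set {s0}):
  step 1 (a): {s1}
  step 2 (c): {s2}
  ✓ P
Executing ac from Q (initial set {t0}):
  step 1 (a): {t1}
  step 2 (c): ∅ (Q stuck)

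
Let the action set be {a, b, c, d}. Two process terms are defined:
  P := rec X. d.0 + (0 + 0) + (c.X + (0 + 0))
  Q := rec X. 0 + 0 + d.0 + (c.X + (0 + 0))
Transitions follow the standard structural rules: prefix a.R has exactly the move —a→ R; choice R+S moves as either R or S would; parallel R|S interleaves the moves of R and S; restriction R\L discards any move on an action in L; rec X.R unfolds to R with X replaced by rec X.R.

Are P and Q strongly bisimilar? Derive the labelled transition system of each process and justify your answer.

P ~ Q

LTS(P): 2 reachable states
  s0 = rec X. d.0 + (0 + 0) + (c.X + (0 + 0)) → —c→ s0, —d→ s1
  s1 = 0 → deadlocked
LTS(Q): 2 reachable states
  t0 = rec X. 0 + 0 + d.0 + (c.X + (0 + 0)) → —c→ t0, —d→ t1
  t1 = 0 → deadlocked
Partition-refinement fixed point:
  B0 = {s0, t0}
  B1 = {s1, t1}
s0 ∈ B0, t0 ∈ B0 → same block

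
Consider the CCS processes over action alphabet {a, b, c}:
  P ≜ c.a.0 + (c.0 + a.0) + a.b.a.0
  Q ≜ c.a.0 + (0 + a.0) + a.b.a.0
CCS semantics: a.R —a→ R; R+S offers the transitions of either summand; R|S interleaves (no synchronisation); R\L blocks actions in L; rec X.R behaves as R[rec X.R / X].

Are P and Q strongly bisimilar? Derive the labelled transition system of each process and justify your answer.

P ≁ Q

P's transition system — 4 states:
  s0 = c.a.0 + (c.0 + a.0) + a.b.a.0 | —a→ s1, —a→ s2, —c→ s1, —c→ s3
  s1 = 0 | ·
  s2 = b.a.0 | —b→ s3
  s3 = a.0 | —a→ s1
Q's transition system — 4 states:
  t0 = c.a.0 + (0 + a.0) + a.b.a.0 | —a→ t1, —a→ t2, —c→ t3
  t1 = 0 | ·
  t2 = b.a.0 | —b→ t3
  t3 = a.0 | —a→ t1
Bisimilarity quotient blocks:
  B0 = {s0}
  B1 = {s1, t1}
  B2 = {s3, t3}
  B3 = {s2, t2}
  B4 = {t0}
s0 ∈ B0, t0 ∈ B4 → different blocks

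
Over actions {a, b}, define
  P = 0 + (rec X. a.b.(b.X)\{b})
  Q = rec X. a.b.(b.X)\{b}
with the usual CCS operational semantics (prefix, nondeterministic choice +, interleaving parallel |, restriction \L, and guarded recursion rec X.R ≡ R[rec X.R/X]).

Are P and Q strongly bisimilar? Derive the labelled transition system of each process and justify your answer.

LTS(P): 3 reachable states
  u0 = 0 + (rec X. a.b.(b.X)\{b}) :: --a--▸ u1
  u1 = b.(b.(rec X. a.b.(b.X)\{b}))\{b} :: --b--▸ u2
  u2 = (b.(rec X. a.b.(b.X)\{b}))\{b} :: ·
LTS(Q): 3 reachable states
  v0 = rec X. a.b.(b.X)\{b} :: --a--▸ v1
  v1 = b.(b.(rec X. a.b.(b.X)\{b}))\{b} :: --b--▸ v2
  v2 = (b.(rec X. a.b.(b.X)\{b}))\{b} :: ·
Partition-refinement fixed point:
  B0 = {u0, v0}
  B1 = {u1, v1}
  B2 = {u2, v2}
u0 ∈ B0, v0 ∈ B0 → same block

YES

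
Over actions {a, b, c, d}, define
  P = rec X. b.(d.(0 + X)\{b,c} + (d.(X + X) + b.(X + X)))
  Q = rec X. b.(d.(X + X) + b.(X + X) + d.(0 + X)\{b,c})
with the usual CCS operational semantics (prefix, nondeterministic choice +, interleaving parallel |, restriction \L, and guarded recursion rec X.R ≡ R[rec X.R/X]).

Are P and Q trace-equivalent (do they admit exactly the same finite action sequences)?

trace-equivalent

P's transition system — 4 states:
  s0 = rec X. b.(d.(0 + X)\{b,c} + (d.(X + X) + b.(X + X))) ⊢ -b-> s1
  s1 = d.(0 + (rec X. b.(d.(0 + X)\{b,c} + (d.(X + X) + b.(X + X)))))\{b,c} + (d.((rec X. b.(d.(0 + X)\{b,c} + (d.(X + X) + b.(X + X)))) + (rec X. b.(d.(0 + X)\{b,c} + (d.(X + X) + b.(X + X))))) + b.((rec X. b.(d.(0 + X)\{b,c} + (d.(X + X) + b.(X + X)))) + (rec X. b.(d.(0 + X)\{b,c} + (d.(X + X) + b.(X + X)))))) ⊢ -b-> s2, -d-> s2, -d-> s3
  s2 = (rec X. b.(d.(0 + X)\{b,c} + (d.(X + X) + b.(X + X)))) + (rec X. b.(d.(0 + X)\{b,c} + (d.(X + X) + b.(X + X)))) ⊢ -b-> s1
  s3 = (0 + (rec X. b.(d.(0 + X)\{b,c} + (d.(X + X) + b.(X + X)))))\{b,c} ⊢ ·
Q's transition system — 4 states:
  t0 = rec X. b.(d.(X + X) + b.(X + X) + d.(0 + X)\{b,c}) ⊢ -b-> t1
  t1 = d.((rec X. b.(d.(X + X) + b.(X + X) + d.(0 + X)\{b,c})) + (rec X. b.(d.(X + X) + b.(X + X) + d.(0 + X)\{b,c}))) + b.((rec X. b.(d.(X + X) + b.(X + X) + d.(0 + X)\{b,c})) + (rec X. b.(d.(X + X) + b.(X + X) + d.(0 + X)\{b,c}))) + d.(0 + (rec X. b.(d.(X + X) + b.(X + X) + d.(0 + X)\{b,c})))\{b,c} ⊢ -b-> t2, -d-> t2, -d-> t3
  t2 = (rec X. b.(d.(X + X) + b.(X + X) + d.(0 + X)\{b,c})) + (rec X. b.(d.(X + X) + b.(X + X) + d.(0 + X)\{b,c})) ⊢ -b-> t1
  t3 = (0 + (rec X. b.(d.(X + X) + b.(X + X) + d.(0 + X)\{b,c})))\{b,c} ⊢ ·
Coarsest stable partition (strong bisimilarity classes):
  B0 = {s0, s2, t0, t2}
  B1 = {s1, t1}
  B2 = {s3, t3}
s0 ∈ B0, t0 ∈ B0 → same block
Bisimilar ⇒ trace-equivalent.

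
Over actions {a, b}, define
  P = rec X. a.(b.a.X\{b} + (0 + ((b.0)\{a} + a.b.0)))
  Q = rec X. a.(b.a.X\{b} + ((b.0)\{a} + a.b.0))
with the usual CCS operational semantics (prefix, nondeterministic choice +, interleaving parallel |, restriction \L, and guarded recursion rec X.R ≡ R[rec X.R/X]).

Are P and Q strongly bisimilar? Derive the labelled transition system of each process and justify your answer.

P's transition system — 9 states:
  u0 = rec X. a.(b.a.X\{b} + (0 + ((b.0)\{a} + a.b.0))) :: -a-> u1
  u1 = b.a.(rec X. a.(b.a.X\{b} + (0 + ((b.0)\{a} + a.b.0))))\{b} + (0 + ((b.0)\{a} + a.b.0)) :: -a-> u2, -b-> u3, -b-> u4
  u2 = b.0 :: -b-> u5
  u3 = 0\{a} :: (no moves)
  u4 = a.(rec X. a.(b.a.X\{b} + (0 + ((b.0)\{a} + a.b.0))))\{b} :: -a-> u6
  u5 = 0 :: (no moves)
  u6 = (rec X. a.(b.a.X\{b} + (0 + ((b.0)\{a} + a.b.0))))\{b} :: -a-> u7
  u7 = (b.a.(rec X. a.(b.a.X\{b} + (0 + ((b.0)\{a} + a.b.0))))\{b} + (0 + ((b.0)\{a} + a.b.0)))\{b} :: -a-> u8
  u8 = (b.0)\{b} :: (no moves)
Q's transition system — 9 states:
  v0 = rec X. a.(b.a.X\{b} + ((b.0)\{a} + a.b.0)) :: -a-> v1
  v1 = b.a.(rec X. a.(b.a.X\{b} + ((b.0)\{a} + a.b.0)))\{b} + ((b.0)\{a} + a.b.0) :: -a-> v2, -b-> v3, -b-> v4
  v2 = b.0 :: -b-> v5
  v3 = 0\{a} :: (no moves)
  v4 = a.(rec X. a.(b.a.X\{b} + ((b.0)\{a} + a.b.0)))\{b} :: -a-> v6
  v5 = 0 :: (no moves)
  v6 = (rec X. a.(b.a.X\{b} + ((b.0)\{a} + a.b.0)))\{b} :: -a-> v7
  v7 = (b.a.(rec X. a.(b.a.X\{b} + ((b.0)\{a} + a.b.0)))\{b} + ((b.0)\{a} + a.b.0))\{b} :: -a-> v8
  v8 = (b.0)\{b} :: (no moves)
Bisimilarity quotient blocks:
  B0 = {u0, v0}
  B1 = {u1, v1}
  B2 = {u3, u5, u8, v3, v5, v8}
  B3 = {u2, v2}
  B4 = {u4, v4}
  B5 = {u6, v6}
  B6 = {u7, v7}
u0 ∈ B0, v0 ∈ B0 → same block

YES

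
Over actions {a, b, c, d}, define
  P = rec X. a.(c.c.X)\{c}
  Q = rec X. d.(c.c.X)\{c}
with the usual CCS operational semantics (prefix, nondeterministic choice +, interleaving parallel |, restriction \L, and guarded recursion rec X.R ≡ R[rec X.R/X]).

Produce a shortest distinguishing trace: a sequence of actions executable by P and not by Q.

a

P's transition system — 2 states:
  m0 = rec X. a.(c.c.X)\{c} :: =a=> m1
  m1 = (c.c.(rec X. a.(c.c.X)\{c}))\{c} :: deadlocked
Q's transition system — 2 states:
  n0 = rec X. d.(c.c.X)\{c} :: =d=> n1
  n1 = (c.c.(rec X. d.(c.c.X)\{c}))\{c} :: deadlocked
Trace ⟨a⟩ through P, begin at {m0}:
  step 1 (a): {m1}
  — P admits the full trace.
Trace ⟨a⟩ through Q, begin at {n0}:
  step 1 (a): ∅  — Q cannot continue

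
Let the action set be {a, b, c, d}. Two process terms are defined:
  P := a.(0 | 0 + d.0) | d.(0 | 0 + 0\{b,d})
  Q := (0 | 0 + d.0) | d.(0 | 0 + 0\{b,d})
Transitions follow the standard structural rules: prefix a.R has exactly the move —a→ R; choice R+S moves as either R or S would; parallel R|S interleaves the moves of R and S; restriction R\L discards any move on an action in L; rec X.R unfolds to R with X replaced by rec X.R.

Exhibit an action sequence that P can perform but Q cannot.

a

Reachable graph of P (6 states):
  m0 = a.(0 | 0 + d.0) | d.(0 | 0 + 0\{b,d}) → -a-> m1, -d-> m2
  m1 = (0 | 0 + d.0) | d.(0 | 0 + 0\{b,d}) → -d-> m3, -d-> m4
  m2 = a.(0 | 0 + d.0) | (0 | 0 + 0\{b,d}) → -a-> m3
  m3 = (0 | 0 + d.0) | (0 | 0 + 0\{b,d}) → -d-> m5
  m4 = 0 | d.(0 | 0 + 0\{b,d}) → -d-> m5
  m5 = 0 | (0 | 0 + 0\{b,d}) → stopped
Reachable graph of Q (4 states):
  n0 = (0 | 0 + d.0) | d.(0 | 0 + 0\{b,d}) → -d-> n1, -d-> n2
  n1 = (0 | 0 + d.0) | (0 | 0 + 0\{b,d}) → -d-> n3
  n2 = 0 | d.(0 | 0 + 0\{b,d}) → -d-> n3
  n3 = 0 | (0 | 0 + 0\{b,d}) → stopped
Trace ⟨a⟩ through P, begin at {m0}:
  after a @ step 1: {m1}
  P completes σ.
Trace ⟨a⟩ through Q, begin at {n0}:
  after a @ step 1: ∅ (Q stuck)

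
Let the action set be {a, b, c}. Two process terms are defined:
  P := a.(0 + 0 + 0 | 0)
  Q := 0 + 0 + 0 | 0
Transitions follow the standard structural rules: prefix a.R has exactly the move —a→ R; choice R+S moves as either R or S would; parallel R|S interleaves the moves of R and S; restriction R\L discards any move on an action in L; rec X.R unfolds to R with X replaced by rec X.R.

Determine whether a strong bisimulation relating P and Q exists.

NO

Reachable graph of P (2 states):
  s0 = a.(0 + 0 + 0 | 0) has moves --a--▸ s1
  s1 = 0 + 0 + 0 | 0 has moves (no moves)
Reachable graph of Q (1 states):
  t0 = 0 + 0 + 0 | 0 has moves (no moves)
Partition-refinement fixed point:
  B0 = {s0}
  B1 = {s1, t0}
s0 ∈ B0, t0 ∈ B1 → different blocks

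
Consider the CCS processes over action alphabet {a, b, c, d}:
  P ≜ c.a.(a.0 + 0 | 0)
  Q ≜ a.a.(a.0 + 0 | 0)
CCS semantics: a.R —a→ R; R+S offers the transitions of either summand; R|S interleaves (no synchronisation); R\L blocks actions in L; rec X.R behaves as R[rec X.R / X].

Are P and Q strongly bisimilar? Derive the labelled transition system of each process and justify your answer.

NO

Reachable graph of P (4 states):
  u0 = c.a.(a.0 + 0 | 0) ⊢ -c-> u1
  u1 = a.(a.0 + 0 | 0) ⊢ -a-> u2
  u2 = a.0 + 0 | 0 ⊢ -a-> u3
  u3 = 0 ⊢ deadlocked
Reachable graph of Q (4 states):
  v0 = a.a.(a.0 + 0 | 0) ⊢ -a-> v1
  v1 = a.(a.0 + 0 | 0) ⊢ -a-> v2
  v2 = a.0 + 0 | 0 ⊢ -a-> v3
  v3 = 0 ⊢ deadlocked
Partition-refinement fixed point:
  B0 = {u0}
  B1 = {u1, v1}
  B2 = {u2, v2}
  B3 = {u3, v3}
  B4 = {v0}
u0 ∈ B0, v0 ∈ B4 → different blocks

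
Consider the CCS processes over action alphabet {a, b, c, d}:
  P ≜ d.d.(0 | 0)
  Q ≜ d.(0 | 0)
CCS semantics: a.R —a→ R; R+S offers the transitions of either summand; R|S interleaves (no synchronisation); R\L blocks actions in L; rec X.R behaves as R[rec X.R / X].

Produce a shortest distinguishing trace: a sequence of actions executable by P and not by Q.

dd

LTS(P): 3 reachable states
  u0 = d.d.(0 | 0) ⊢ --d--▸ u1
  u1 = d.(0 | 0) ⊢ --d--▸ u2
  u2 = 0 | 0 ⊢ stopped
LTS(Q): 2 reachable states
  v0 = d.(0 | 0) ⊢ --d--▸ v1
  v1 = 0 | 0 ⊢ stopped
Executing dd from P (initial set {u0}):
  [1] d ⇒ {u1}
  [2] d ⇒ {u2}
  P completes σ.
Executing dd from Q (initial set {v0}):
  [1] d ⇒ {v1}
  [2] d ⇒ no successor for Q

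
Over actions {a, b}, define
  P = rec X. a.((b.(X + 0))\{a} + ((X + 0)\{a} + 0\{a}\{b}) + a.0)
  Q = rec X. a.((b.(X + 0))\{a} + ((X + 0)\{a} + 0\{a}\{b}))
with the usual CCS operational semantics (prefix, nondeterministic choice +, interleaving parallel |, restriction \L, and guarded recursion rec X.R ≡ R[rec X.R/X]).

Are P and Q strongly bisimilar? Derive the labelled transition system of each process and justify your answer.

NO

LTS(P): 4 reachable states
  s0 = rec X. a.((b.(X + 0))\{a} + ((X + 0)\{a} + 0\{a}\{b}) + a.0) has moves -a-> s1
  s1 = (b.((rec X. a.((b.(X + 0))\{a} + ((X + 0)\{a} + 0\{a}\{b}) + a.0)) + 0))\{a} + (((rec X. a.((b.(X + 0))\{a} + ((X + 0)\{a} + 0\{a}\{b}) + a.0)) + 0)\{a} + 0\{a}\{b}) + a.0 has moves -a-> s2, -b-> s3
  s2 = 0 has moves (no moves)
  s3 = ((rec X. a.((b.(X + 0))\{a} + ((X + 0)\{a} + 0\{a}\{b}) + a.0)) + 0)\{a} has moves (no moves)
LTS(Q): 3 reachable states
  t0 = rec X. a.((b.(X + 0))\{a} + ((X + 0)\{a} + 0\{a}\{b})) has moves -a-> t1
  t1 = (b.((rec X. a.((b.(X + 0))\{a} + ((X + 0)\{a} + 0\{a}\{b}))) + 0))\{a} + (((rec X. a.((b.(X + 0))\{a} + ((X + 0)\{a} + 0\{a}\{b}))) + 0)\{a} + 0\{a}\{b}) has moves -b-> t2
  t2 = ((rec X. a.((b.(X + 0))\{a} + ((X + 0)\{a} + 0\{a}\{b}))) + 0)\{a} has moves (no moves)
Partition-refinement fixed point:
  B0 = {s0}
  B1 = {s1}
  B2 = {s2, s3, t2}
  B3 = {t0}
  B4 = {t1}
s0 ∈ B0, t0 ∈ B3 → different blocks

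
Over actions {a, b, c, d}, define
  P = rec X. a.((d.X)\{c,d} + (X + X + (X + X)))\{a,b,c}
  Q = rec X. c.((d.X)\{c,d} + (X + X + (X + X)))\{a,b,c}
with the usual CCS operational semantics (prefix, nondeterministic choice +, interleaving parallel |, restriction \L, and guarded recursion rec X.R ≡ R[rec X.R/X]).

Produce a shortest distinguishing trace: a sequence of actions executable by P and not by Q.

a

P's transition system — 2 states:
  p0 = rec X. a.((d.X)\{c,d} + (X + X + (X + X)))\{a,b,c} has moves =a=> p1
  p1 = ((d.(rec X. a.((d.X)\{c,d} + (X + X + (X + X)))\{a,b,c}))\{c,d} + ((rec X. a.((d.X)\{c,d} + (X + X + (X + X)))\{a,b,c}) + (rec X. a.((d.X)\{c,d} + (X + X + (X + X)))\{a,b,c}) + ((rec X. a.((d.X)\{c,d} + (X + X + (X + X)))\{a,b,c}) + (rec X. a.((d.X)\{c,d} + (X + X + (X + X)))\{a,b,c}))))\{a,b,c} has moves ∅
Q's transition system — 2 states:
  q0 = rec X. c.((d.X)\{c,d} + (X + X + (X + X)))\{a,b,c} has moves =c=> q1
  q1 = ((d.(rec X. c.((d.X)\{c,d} + (X + X + (X + X)))\{a,b,c}))\{c,d} + ((rec X. c.((d.X)\{c,d} + (X + X + (X + X)))\{a,b,c}) + (rec X. c.((d.X)\{c,d} + (X + X + (X + X)))\{a,b,c}) + ((rec X. c.((d.X)\{c,d} + (X + X + (X + X)))\{a,b,c}) + (rec X. c.((d.X)\{c,d} + (X + X + (X + X)))\{a,b,c}))))\{a,b,c} has moves ∅
Trace ⟨a⟩ through P, begin at {p0}:
  step 1 (a): {p1}
  P completes σ.
Trace ⟨a⟩ through Q, begin at {q0}:
  step 1 (a): ∅ (Q stuck)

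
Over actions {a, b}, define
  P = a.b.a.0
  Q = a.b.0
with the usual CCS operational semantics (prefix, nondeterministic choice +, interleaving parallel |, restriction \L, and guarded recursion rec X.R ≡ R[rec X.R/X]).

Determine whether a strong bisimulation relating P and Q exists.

P ≁ Q

P's transition system — 4 states:
  s0 = a.b.a.0 ⊢ -a-> s1
  s1 = b.a.0 ⊢ -b-> s2
  s2 = a.0 ⊢ -a-> s3
  s3 = 0 ⊢ stopped
Q's transition system — 3 states:
  t0 = a.b.0 ⊢ -a-> t1
  t1 = b.0 ⊢ -b-> t2
  t2 = 0 ⊢ stopped
Coarsest stable partition (strong bisimilarity classes):
  B0 = {s0}
  B1 = {s1}
  B2 = {s2}
  B3 = {s3, t2}
  B4 = {t0}
  B5 = {t1}
s0 ∈ B0, t0 ∈ B4 → different blocks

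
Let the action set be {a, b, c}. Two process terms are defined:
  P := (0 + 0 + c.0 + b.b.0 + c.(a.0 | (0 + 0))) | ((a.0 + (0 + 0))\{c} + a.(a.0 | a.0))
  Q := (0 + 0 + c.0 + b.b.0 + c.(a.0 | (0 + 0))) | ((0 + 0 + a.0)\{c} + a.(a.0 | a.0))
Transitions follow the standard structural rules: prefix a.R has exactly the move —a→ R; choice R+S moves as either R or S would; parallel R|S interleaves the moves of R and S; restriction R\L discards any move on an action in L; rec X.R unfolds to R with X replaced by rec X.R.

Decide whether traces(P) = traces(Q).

P's transition system — 30 states:
  m0 = (0 + 0 + c.0 + b.b.0 + c.(a.0 | (0 + 0))) | ((a.0 + (0 + 0))\{c} + a.(a.0 | a.0)) ⊢ --a--▸ m1, --a--▸ m2, --b--▸ m3, --c--▸ m4, --c--▸ m5
  m1 = (0 + 0 + c.0 + b.b.0 + c.(a.0 | (0 + 0))) | (a.0 | a.0) ⊢ --a--▸ m6, --a--▸ m7, --b--▸ m8, --c--▸ m10, --c--▸ m9
  m2 = (0 + 0 + c.0 + b.b.0 + c.(a.0 | (0 + 0))) | 0\{c} ⊢ --b--▸ m11, --c--▸ m12, --c--▸ m13
  m3 = b.0 | ((a.0 + (0 + 0))\{c} + a.(a.0 | a.0)) ⊢ --a--▸ m11, --a--▸ m8, --b--▸ m4
  m4 = 0 | ((a.0 + (0 + 0))\{c} + a.(a.0 | a.0)) ⊢ --a--▸ m12, --a--▸ m9
  m5 = a.0 | (0 + 0) | ((a.0 + (0 + 0))\{c} + a.(a.0 | a.0)) ⊢ --a--▸ m10, --a--▸ m13, --a--▸ m14
  m6 = (0 + 0 + c.0 + b.b.0 + c.(a.0 | (0 + 0))) | (0 | a.0) ⊢ --a--▸ m15, --b--▸ m16, --c--▸ m17, --c--▸ m18
  m7 = (0 + 0 + c.0 + b.b.0 + c.(a.0 | (0 + 0))) | (a.0 | 0) ⊢ --a--▸ m15, --b--▸ m19, --c--▸ m20, --c--▸ m21
  m8 = b.0 | (a.0 | a.0) ⊢ --a--▸ m16, --a--▸ m19, --b--▸ m9
  m9 = 0 | (a.0 | a.0) ⊢ --a--▸ m17, --a--▸ m20
  m10 = a.0 | (0 + 0) | (a.0 | a.0) ⊢ --a--▸ m18, --a--▸ m21, --a--▸ m22
  m11 = b.0 | 0\{c} ⊢ --b--▸ m12
  m12 = 0 | 0\{c} ⊢ stopped
  m13 = a.0 | (0 + 0) | 0\{c} ⊢ --a--▸ m23
  m14 = 0 | (0 + 0) | ((a.0 + (0 + 0))\{c} + a.(a.0 | a.0)) ⊢ --a--▸ m22, --a--▸ m23
  m15 = (0 + 0 + c.0 + b.b.0 + c.(a.0 | (0 + 0))) | (0 | 0) ⊢ --b--▸ m24, --c--▸ m25, --c--▸ m26
  m16 = b.0 | (0 | a.0) ⊢ --a--▸ m24, --b--▸ m17
  m17 = 0 | (0 | a.0) ⊢ --a--▸ m25
  m18 = a.0 | (0 + 0) | (0 | a.0) ⊢ --a--▸ m26, --a--▸ m27
  m19 = b.0 | (a.0 | 0) ⊢ --a--▸ m24, --b--▸ m20
  m20 = 0 | (a.0 | 0) ⊢ --a--▸ m25
  m21 = a.0 | (0 + 0) | (a.0 | 0) ⊢ --a--▸ m26, --a--▸ m28
  m22 = 0 | (0 + 0) | (a.0 | a.0) ⊢ --a--▸ m27, --a--▸ m28
  m23 = 0 | (0 + 0) | 0\{c} ⊢ stopped
  m24 = b.0 | (0 | 0) ⊢ --b--▸ m25
  m25 = 0 | (0 | 0) ⊢ stopped
  m26 = a.0 | (0 + 0) | (0 | 0) ⊢ --a--▸ m29
  m27 = 0 | (0 + 0) | (0 | a.0) ⊢ --a--▸ m29
  m28 = 0 | (0 + 0) | (a.0 | 0) ⊢ --a--▸ m29
  m29 = 0 | (0 + 0) | (0 | 0) ⊢ stopped
Q's transition system — 30 states:
  n0 = (0 + 0 + c.0 + b.b.0 + c.(a.0 | (0 + 0))) | ((0 + 0 + a.0)\{c} + a.(a.0 | a.0)) ⊢ --a--▸ n1, --a--▸ n2, --b--▸ n3, --c--▸ n4, --c--▸ n5
  n1 = (0 + 0 + c.0 + b.b.0 + c.(a.0 | (0 + 0))) | (a.0 | a.0) ⊢ --a--▸ n6, --a--▸ n7, --b--▸ n8, --c--▸ n10, --c--▸ n9
  n2 = (0 + 0 + c.0 + b.b.0 + c.(a.0 | (0 + 0))) | 0\{c} ⊢ --b--▸ n11, --c--▸ n12, --c--▸ n13
  n3 = b.0 | ((0 + 0 + a.0)\{c} + a.(a.0 | a.0)) ⊢ --a--▸ n11, --a--▸ n8, --b--▸ n4
  n4 = 0 | ((0 + 0 + a.0)\{c} + a.(a.0 | a.0)) ⊢ --a--▸ n12, --a--▸ n9
  n5 = a.0 | (0 + 0) | ((0 + 0 + a.0)\{c} + a.(a.0 | a.0)) ⊢ --a--▸ n10, --a--▸ n13, --a--▸ n14
  n6 = (0 + 0 + c.0 + b.b.0 + c.(a.0 | (0 + 0))) | (0 | a.0) ⊢ --a--▸ n15, --b--▸ n16, --c--▸ n17, --c--▸ n18
  n7 = (0 + 0 + c.0 + b.b.0 + c.(a.0 | (0 + 0))) | (a.0 | 0) ⊢ --a--▸ n15, --b--▸ n19, --c--▸ n20, --c--▸ n21
  n8 = b.0 | (a.0 | a.0) ⊢ --a--▸ n16, --a--▸ n19, --b--▸ n9
  n9 = 0 | (a.0 | a.0) ⊢ --a--▸ n17, --a--▸ n20
  n10 = a.0 | (0 + 0) | (a.0 | a.0) ⊢ --a--▸ n18, --a--▸ n21, --a--▸ n22
  n11 = b.0 | 0\{c} ⊢ --b--▸ n12
  n12 = 0 | 0\{c} ⊢ stopped
  n13 = a.0 | (0 + 0) | 0\{c} ⊢ --a--▸ n23
  n14 = 0 | (0 + 0) | ((0 + 0 + a.0)\{c} + a.(a.0 | a.0)) ⊢ --a--▸ n22, --a--▸ n23
  n15 = (0 + 0 + c.0 + b.b.0 + c.(a.0 | (0 + 0))) | (0 | 0) ⊢ --b--▸ n24, --c--▸ n25, --c--▸ n26
  n16 = b.0 | (0 | a.0) ⊢ --a--▸ n24, --b--▸ n17
  n17 = 0 | (0 | a.0) ⊢ --a--▸ n25
  n18 = a.0 | (0 + 0) | (0 | a.0) ⊢ --a--▸ n26, --a--▸ n27
  n19 = b.0 | (a.0 | 0) ⊢ --a--▸ n24, --b--▸ n20
  n20 = 0 | (a.0 | 0) ⊢ --a--▸ n25
  n21 = a.0 | (0 + 0) | (a.0 | 0) ⊢ --a--▸ n26, --a--▸ n28
  n22 = 0 | (0 + 0) | (a.0 | a.0) ⊢ --a--▸ n27, --a--▸ n28
  n23 = 0 | (0 + 0) | 0\{c} ⊢ stopped
  n24 = b.0 | (0 | 0) ⊢ --b--▸ n25
  n25 = 0 | (0 | 0) ⊢ stopped
  n26 = a.0 | (0 + 0) | (0 | 0) ⊢ --a--▸ n29
  n27 = 0 | (0 + 0) | (0 | a.0) ⊢ --a--▸ n29
  n28 = 0 | (0 + 0) | (a.0 | 0) ⊢ --a--▸ n29
  n29 = 0 | (0 + 0) | (0 | 0) ⊢ stopped
Coarsest stable partition (strong bisimilarity classes):
  B0 = {m0, n0}
  B1 = {m5, n5}
  B2 = {m10, n10}
  B3 = {m18, m21, m22, m9, n18, n21, n22, n9}
  B4 = {m13, m17, m20, m26, m27, m28, n13, n17, n20, n26, n27, n28}
  B5 = {m12, m23, m25, m29, n12, n23, n25, n29}
  B6 = {m14, m4, n14, n4}
  B7 = {m1, n1}
  B8 = {m6, m7, n6, n7}
  B9 = {m16, m19, n16, n19}
  B10 = {m11, m24, n11, n24}
  B11 = {m15, m2, n15, n2}
  B12 = {m8, n8}
  B13 = {m3, n3}
m0 ∈ B0, n0 ∈ B0 → same block
Bisimilar ⇒ trace-equivalent.

trace-equivalent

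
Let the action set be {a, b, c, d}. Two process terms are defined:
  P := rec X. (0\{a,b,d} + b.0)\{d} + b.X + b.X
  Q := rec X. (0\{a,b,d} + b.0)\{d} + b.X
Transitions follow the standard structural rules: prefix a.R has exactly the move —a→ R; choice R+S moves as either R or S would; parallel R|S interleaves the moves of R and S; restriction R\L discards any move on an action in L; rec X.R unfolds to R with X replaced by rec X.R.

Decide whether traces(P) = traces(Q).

Reachable graph of P (2 states):
  s0 = rec X. (0\{a,b,d} + b.0)\{d} + b.X + b.X | --b--▸ s0, --b--▸ s1
  s1 = 0\{d} | ·
Reachable graph of Q (2 states):
  t0 = rec X. (0\{a,b,d} + b.0)\{d} + b.X | --b--▸ t0, --b--▸ t1
  t1 = 0\{d} | ·
Coarsest stable partition (strong bisimilarity classes):
  B0 = {s0, t0}
  B1 = {s1, t1}
s0 ∈ B0, t0 ∈ B0 → same block
Bisimilar ⇒ trace-equivalent.

traces(P) = traces(Q)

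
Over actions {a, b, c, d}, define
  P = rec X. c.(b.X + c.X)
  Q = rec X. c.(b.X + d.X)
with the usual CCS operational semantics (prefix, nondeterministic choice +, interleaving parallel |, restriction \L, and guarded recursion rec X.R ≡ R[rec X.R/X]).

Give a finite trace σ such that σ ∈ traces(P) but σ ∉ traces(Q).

P's transition system — 2 states:
  s0 = rec X. c.(b.X + c.X) → -c-> s1
  s1 = b.(rec X. c.(b.X + c.X)) + c.(rec X. c.(b.X + c.X)) → -b-> s0, -c-> s0
Q's transition system — 2 states:
  t0 = rec X. c.(b.X + d.X) → -c-> t1
  t1 = b.(rec X. c.(b.X + d.X)) + d.(rec X. c.(b.X + d.X)) → -b-> t0, -d-> t0
Run σ = ⟨cc⟩ on P: start {s0}
  after c @ step 1: {s1}
  after c @ step 2: {s0}
  ✓ P
Run σ = ⟨cc⟩ on Q: start {t0}
  after c @ step 1: {t1}
  after c @ step 2: no successor for Q

cc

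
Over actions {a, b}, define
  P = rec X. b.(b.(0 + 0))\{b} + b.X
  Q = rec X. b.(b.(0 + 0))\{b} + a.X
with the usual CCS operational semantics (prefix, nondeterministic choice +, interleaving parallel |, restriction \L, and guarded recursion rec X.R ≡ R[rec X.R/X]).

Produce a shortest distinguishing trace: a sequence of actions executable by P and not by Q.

bb

LTS(P): 2 reachable states
  m0 = rec X. b.(b.(0 + 0))\{b} + b.X → --b--▸ m0, --b--▸ m1
  m1 = (b.(0 + 0))\{b} → stopped
LTS(Q): 2 reachable states
  n0 = rec X. b.(b.(0 + 0))\{b} + a.X → --a--▸ n0, --b--▸ n1
  n1 = (b.(0 + 0))\{b} → stopped
Run σ = ⟨bb⟩ on P: start {m0}
  after b @ step 1: {m0, m1}
  after b @ step 2: {m0, m1}
  ✓ P
Run σ = ⟨bb⟩ on Q: start {n0}
  after b @ step 1: {n1}
  after b @ step 2: ∅  — Q cannot continue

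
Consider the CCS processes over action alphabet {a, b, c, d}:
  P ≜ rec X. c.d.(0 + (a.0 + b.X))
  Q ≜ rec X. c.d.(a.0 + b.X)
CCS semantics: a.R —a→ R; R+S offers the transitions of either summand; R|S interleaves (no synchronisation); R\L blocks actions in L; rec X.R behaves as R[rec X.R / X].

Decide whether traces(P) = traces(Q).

Reachable graph of P (4 states):
  p0 = rec X. c.d.(0 + (a.0 + b.X)) | --c--▸ p1
  p1 = d.(0 + (a.0 + b.(rec X. c.d.(0 + (a.0 + b.X))))) | --d--▸ p2
  p2 = 0 + (a.0 + b.(rec X. c.d.(0 + (a.0 + b.X)))) | --a--▸ p3, --b--▸ p0
  p3 = 0 | ·
Reachable graph of Q (4 states):
  q0 = rec X. c.d.(a.0 + b.X) | --c--▸ q1
  q1 = d.(a.0 + b.(rec X. c.d.(a.0 + b.X))) | --d--▸ q2
  q2 = a.0 + b.(rec X. c.d.(a.0 + b.X)) | --a--▸ q3, --b--▸ q0
  q3 = 0 | ·
Coarsest stable partition (strong bisimilarity classes):
  B0 = {p0, q0}
  B1 = {p1, q1}
  B2 = {p2, q2}
  B3 = {p3, q3}
p0 ∈ B0, q0 ∈ B0 → same block
Bisimilar ⇒ trace-equivalent.

trace-equivalent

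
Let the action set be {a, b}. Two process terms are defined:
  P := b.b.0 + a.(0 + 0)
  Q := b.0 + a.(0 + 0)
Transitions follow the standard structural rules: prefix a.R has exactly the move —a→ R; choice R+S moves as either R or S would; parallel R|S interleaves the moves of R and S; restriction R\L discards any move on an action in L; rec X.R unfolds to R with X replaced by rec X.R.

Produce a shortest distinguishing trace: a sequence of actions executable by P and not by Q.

Reachable graph of P (4 states):
  p0 = b.b.0 + a.(0 + 0) has moves —a→ p1, —b→ p2
  p1 = 0 + 0 has moves stopped
  p2 = b.0 has moves —b→ p3
  p3 = 0 has moves stopped
Reachable graph of Q (3 states):
  q0 = b.0 + a.(0 + 0) has moves —a→ q1, —b→ q2
  q1 = 0 + 0 has moves stopped
  q2 = 0 has moves stopped
Trace ⟨bb⟩ through P, begin at {p0}:
  step 1 (b): {p2}
  step 2 (b): {p3}
  P completes σ.
Trace ⟨bb⟩ through Q, begin at {q0}:
  step 1 (b): {q2}
  step 2 (b): ∅  — Q cannot continue

bb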